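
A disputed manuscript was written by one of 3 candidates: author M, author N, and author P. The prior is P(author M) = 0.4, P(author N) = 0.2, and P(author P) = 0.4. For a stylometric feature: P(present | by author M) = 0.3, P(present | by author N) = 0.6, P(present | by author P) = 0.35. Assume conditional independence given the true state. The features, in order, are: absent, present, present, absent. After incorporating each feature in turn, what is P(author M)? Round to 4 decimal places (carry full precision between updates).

0.3538

After 'absent': normaliser = 0.7·0.4000 + 0.4·0.2000 + 0.65·0.4000; P(author M) ≈ 0.4516, P(author N) ≈ 0.1290, P(author P) ≈ 0.4194
After 'present': normaliser = 0.3·0.4516 + 0.6·0.1290 + 0.35·0.4194; P(author M) ≈ 0.3767, P(author N) ≈ 0.2152, P(author P) ≈ 0.4081
After 'present': normaliser = 0.3·0.3767 + 0.6·0.2152 + 0.35·0.4081; P(author M) ≈ 0.2935, P(author N) ≈ 0.3355, P(author P) ≈ 0.3710
After 'absent': normaliser = 0.7·0.2935 + 0.4·0.3355 + 0.65·0.3710; P(author M) ≈ 0.3538, P(author N) ≈ 0.2310, P(author P) ≈ 0.4152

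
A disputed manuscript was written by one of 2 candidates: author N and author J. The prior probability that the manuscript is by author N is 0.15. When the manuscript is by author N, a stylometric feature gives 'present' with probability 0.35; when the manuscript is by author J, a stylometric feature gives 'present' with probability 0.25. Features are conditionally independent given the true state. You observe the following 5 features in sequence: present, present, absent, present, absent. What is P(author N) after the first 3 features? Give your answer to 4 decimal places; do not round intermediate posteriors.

After 'present': P(author N) = 0.35·0.1500 / (0.35·0.1500 + 0.25·0.8500) ≈ 0.1981
After 'present': P(author N) = 0.35·0.1981 / (0.35·0.1981 + 0.25·0.8019) ≈ 0.2570
After 'absent': P(author N) = 0.65·0.2570 / (0.65·0.2570 + 0.75·0.7430) ≈ 0.2306

0.2306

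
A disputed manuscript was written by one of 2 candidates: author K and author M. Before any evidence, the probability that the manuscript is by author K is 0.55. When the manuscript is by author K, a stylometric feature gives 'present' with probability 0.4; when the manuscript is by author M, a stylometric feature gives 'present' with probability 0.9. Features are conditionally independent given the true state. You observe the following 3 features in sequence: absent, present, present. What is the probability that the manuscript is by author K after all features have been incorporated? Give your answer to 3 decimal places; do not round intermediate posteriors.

0.592

After 'absent': P(author K) = 0.6·0.5500 / (0.6·0.5500 + 0.1·0.4500) ≈ 0.8800
After 'present': P(author K) = 0.4·0.8800 / (0.4·0.8800 + 0.9·0.1200) ≈ 0.7652
After 'present': P(author K) = 0.4·0.7652 / (0.4·0.7652 + 0.9·0.2348) ≈ 0.5916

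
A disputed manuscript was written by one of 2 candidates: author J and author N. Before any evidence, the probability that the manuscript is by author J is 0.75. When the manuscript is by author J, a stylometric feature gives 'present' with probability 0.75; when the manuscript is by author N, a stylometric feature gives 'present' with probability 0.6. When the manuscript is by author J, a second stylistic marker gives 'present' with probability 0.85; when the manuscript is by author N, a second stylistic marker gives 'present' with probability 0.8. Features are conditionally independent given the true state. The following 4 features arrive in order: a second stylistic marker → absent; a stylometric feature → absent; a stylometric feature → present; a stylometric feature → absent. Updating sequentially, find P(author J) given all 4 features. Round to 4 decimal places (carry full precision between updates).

After a second stylistic marker='absent': P(author J) = 0.15·0.7500 / (0.15·0.7500 + 0.2·0.2500) ≈ 0.6923
After a stylometric feature='absent': P(author J) = 0.25·0.6923 / (0.25·0.6923 + 0.4·0.3077) ≈ 0.5844
After a stylometric feature='present': P(author J) = 0.75·0.5844 / (0.75·0.5844 + 0.6·0.4156) ≈ 0.6374
After a stylometric feature='absent': P(author J) = 0.25·0.6374 / (0.25·0.6374 + 0.4·0.3626) ≈ 0.5235

0.5235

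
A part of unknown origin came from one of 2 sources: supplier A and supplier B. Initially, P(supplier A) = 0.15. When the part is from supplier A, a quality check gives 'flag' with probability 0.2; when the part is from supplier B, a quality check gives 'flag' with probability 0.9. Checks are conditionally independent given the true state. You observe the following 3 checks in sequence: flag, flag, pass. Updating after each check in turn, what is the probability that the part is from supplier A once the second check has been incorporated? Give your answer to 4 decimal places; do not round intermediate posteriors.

After 'flag': P(supplier A) = 0.2·0.1500 / (0.2·0.1500 + 0.9·0.8500) ≈ 0.0377
After 'flag': P(supplier A) = 0.2·0.0377 / (0.2·0.0377 + 0.9·0.9623) ≈ 0.0086

0.0086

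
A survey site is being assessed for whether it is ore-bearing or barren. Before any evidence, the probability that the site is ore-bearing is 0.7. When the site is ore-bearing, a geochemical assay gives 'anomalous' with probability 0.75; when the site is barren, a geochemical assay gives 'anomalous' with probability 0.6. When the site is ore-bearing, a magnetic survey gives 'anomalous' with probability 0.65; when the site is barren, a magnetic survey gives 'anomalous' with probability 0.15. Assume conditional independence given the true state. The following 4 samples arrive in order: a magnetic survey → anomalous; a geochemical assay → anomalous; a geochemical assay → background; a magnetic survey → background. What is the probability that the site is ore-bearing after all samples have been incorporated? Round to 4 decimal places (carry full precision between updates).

0.7649

Apply Bayes' rule sequentially, carrying P(ore) forward.
After a magnetic survey='anomalous': P(ore) = 0.65·0.7000 / (0.65·0.7000 + 0.15·0.3000) ≈ 0.9100
After a geochemical assay='anomalous': P(ore) = 0.75·0.9100 / (0.75·0.9100 + 0.6·0.0900) ≈ 0.9267
After a geochemical assay='background': P(ore) = 0.25·0.9267 / (0.25·0.9267 + 0.4·0.0733) ≈ 0.8876
After a magnetic survey='background': P(ore) = 0.35·0.8876 / (0.35·0.8876 + 0.85·0.1124) ≈ 0.7649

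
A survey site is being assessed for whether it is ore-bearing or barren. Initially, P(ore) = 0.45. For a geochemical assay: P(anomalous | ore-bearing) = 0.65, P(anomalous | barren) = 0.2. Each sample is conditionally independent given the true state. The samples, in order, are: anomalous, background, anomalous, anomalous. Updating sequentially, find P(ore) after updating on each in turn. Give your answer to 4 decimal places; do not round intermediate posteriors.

Each posterior becomes the prior for the next update.
After 'anomalous': P(ore) = 0.65·0.4500 / (0.65·0.4500 + 0.2·0.5500) ≈ 0.7267
After 'background': P(ore) = 0.35·0.7267 / (0.35·0.7267 + 0.8·0.2733) ≈ 0.5378
After 'anomalous': P(ore) = 0.65·0.5378 / (0.65·0.5378 + 0.2·0.4622) ≈ 0.7908
After 'anomalous': P(ore) = 0.65·0.7908 / (0.65·0.7908 + 0.2·0.2092) ≈ 0.9247

0.9247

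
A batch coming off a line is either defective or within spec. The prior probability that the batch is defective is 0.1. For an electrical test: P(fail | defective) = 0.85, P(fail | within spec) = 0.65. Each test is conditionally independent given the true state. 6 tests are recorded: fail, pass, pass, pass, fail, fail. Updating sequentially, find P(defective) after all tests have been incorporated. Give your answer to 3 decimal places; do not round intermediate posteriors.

After 'fail': P(defective) = 0.85·0.1000 / (0.85·0.1000 + 0.65·0.9000) ≈ 0.1269
After 'pass': P(defective) = 0.15·0.1269 / (0.15·0.1269 + 0.35·0.8731) ≈ 0.0586
After 'pass': P(defective) = 0.15·0.0586 / (0.15·0.0586 + 0.35·0.9414) ≈ 0.0260
After 'pass': P(defective) = 0.15·0.0260 / (0.15·0.0260 + 0.35·0.9740) ≈ 0.0113
After 'fail': P(defective) = 0.85·0.0113 / (0.85·0.0113 + 0.65·0.9887) ≈ 0.0147
After 'fail': P(defective) = 0.85·0.0147 / (0.85·0.0147 + 0.65·0.9853) ≈ 0.0192

0.019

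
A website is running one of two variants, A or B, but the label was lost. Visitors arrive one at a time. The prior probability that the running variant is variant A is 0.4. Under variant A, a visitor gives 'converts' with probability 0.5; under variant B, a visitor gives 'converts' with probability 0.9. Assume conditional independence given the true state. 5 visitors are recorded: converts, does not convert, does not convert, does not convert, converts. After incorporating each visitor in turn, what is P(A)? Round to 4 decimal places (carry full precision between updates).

After 'converts': P(A) = 0.5·0.4000 / (0.5·0.4000 + 0.9·0.6000) ≈ 0.2703
After 'does not convert': P(A) = 0.5·0.2703 / (0.5·0.2703 + 0.1·0.7297) ≈ 0.6494
After 'does not convert': P(A) = 0.5·0.6494 / (0.5·0.6494 + 0.1·0.3506) ≈ 0.9025
After 'does not convert': P(A) = 0.5·0.9025 / (0.5·0.9025 + 0.1·0.0975) ≈ 0.9789
After 'converts': P(A) = 0.5·0.9789 / (0.5·0.9789 + 0.9·0.0211) ≈ 0.9626

0.9626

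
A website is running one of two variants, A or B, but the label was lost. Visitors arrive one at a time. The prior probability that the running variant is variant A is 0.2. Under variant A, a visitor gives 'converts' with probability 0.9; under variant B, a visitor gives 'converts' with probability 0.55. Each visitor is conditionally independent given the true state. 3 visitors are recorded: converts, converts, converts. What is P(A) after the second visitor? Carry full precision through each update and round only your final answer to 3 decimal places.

0.401

After 'converts': P(A) = 0.9·0.2000 / (0.9·0.2000 + 0.55·0.8000) ≈ 0.2903
After 'converts': P(A) = 0.9·0.2903 / (0.9·0.2903 + 0.55·0.7097) ≈ 0.4010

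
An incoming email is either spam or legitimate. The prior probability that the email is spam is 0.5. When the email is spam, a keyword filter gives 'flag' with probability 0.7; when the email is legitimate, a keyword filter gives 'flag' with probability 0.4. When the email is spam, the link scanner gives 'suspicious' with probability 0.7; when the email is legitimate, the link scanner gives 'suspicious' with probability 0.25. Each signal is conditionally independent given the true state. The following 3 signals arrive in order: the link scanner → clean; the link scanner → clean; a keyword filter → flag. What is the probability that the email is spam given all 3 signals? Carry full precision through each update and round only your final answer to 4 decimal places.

0.2188

Apply Bayes' rule sequentially, carrying P(spam) forward.
After the link scanner='clean': P(spam) = 0.3·0.5000 / (0.3·0.5000 + 0.75·0.5000) ≈ 0.2857
After the link scanner='clean': P(spam) = 0.3·0.2857 / (0.3·0.2857 + 0.75·0.7143) ≈ 0.1379
After a keyword filter='flag': P(spam) = 0.7·0.1379 / (0.7·0.1379 + 0.4·0.8621) ≈ 0.2188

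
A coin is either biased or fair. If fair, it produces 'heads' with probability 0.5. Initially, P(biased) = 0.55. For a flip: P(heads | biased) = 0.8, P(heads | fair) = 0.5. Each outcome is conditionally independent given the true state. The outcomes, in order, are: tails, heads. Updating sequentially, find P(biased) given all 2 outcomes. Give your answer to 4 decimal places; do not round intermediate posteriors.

0.4389

After 'tails': P(biased) = 0.2·0.5500 / (0.2·0.5500 + 0.5·0.4500) ≈ 0.3284
After 'heads': P(biased) = 0.8·0.3284 / (0.8·0.3284 + 0.5·0.6716) ≈ 0.4389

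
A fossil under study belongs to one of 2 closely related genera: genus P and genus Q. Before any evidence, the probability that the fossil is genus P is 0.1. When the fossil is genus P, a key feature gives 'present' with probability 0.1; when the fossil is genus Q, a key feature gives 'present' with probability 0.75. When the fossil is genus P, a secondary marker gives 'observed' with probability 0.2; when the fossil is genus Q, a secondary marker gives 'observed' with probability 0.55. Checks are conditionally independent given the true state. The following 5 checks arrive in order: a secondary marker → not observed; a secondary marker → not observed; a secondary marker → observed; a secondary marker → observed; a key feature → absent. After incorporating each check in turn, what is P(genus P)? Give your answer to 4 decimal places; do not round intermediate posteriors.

After a secondary marker='not observed': P(genus P) = 0.8·0.1000 / (0.8·0.1000 + 0.45·0.9000) ≈ 0.1649
After a secondary marker='not observed': P(genus P) = 0.8·0.1649 / (0.8·0.1649 + 0.45·0.8351) ≈ 0.2599
After a secondary marker='observed': P(genus P) = 0.2·0.2599 / (0.2·0.2599 + 0.55·0.7401) ≈ 0.1132
After a secondary marker='observed': P(genus P) = 0.2·0.1132 / (0.2·0.1132 + 0.55·0.8868) ≈ 0.0444
After a key feature='absent': P(genus P) = 0.9·0.0444 / (0.9·0.0444 + 0.25·0.9556) ≈ 0.1432

0.1432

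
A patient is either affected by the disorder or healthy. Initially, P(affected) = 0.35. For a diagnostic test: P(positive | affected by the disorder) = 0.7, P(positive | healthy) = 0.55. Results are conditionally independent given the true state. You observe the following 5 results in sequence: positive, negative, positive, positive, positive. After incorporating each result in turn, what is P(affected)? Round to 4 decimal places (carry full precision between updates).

Each posterior becomes the prior for the next update.
After 'positive': P(affected) = 0.7·0.3500 / (0.7·0.3500 + 0.55·0.6500) ≈ 0.4066
After 'negative': P(affected) = 0.3·0.4066 / (0.3·0.4066 + 0.45·0.5934) ≈ 0.3136
After 'positive': P(affected) = 0.7·0.3136 / (0.7·0.3136 + 0.55·0.6864) ≈ 0.3677
After 'positive': P(affected) = 0.7·0.3677 / (0.7·0.3677 + 0.55·0.6323) ≈ 0.4253
After 'positive': P(affected) = 0.7·0.4253 / (0.7·0.4253 + 0.55·0.5747) ≈ 0.4850

0.4850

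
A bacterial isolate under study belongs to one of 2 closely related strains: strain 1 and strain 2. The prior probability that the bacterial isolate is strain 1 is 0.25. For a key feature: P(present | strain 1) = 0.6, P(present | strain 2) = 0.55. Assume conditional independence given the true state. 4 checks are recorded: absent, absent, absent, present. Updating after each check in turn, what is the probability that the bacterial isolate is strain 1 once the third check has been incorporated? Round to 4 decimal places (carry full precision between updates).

After 'absent': P(strain 1) = 0.4·0.2500 / (0.4·0.2500 + 0.45·0.7500) ≈ 0.2286
After 'absent': P(strain 1) = 0.4·0.2286 / (0.4·0.2286 + 0.45·0.7714) ≈ 0.2085
After 'absent': P(strain 1) = 0.4·0.2085 / (0.4·0.2085 + 0.45·0.7915) ≈ 0.1897

0.1897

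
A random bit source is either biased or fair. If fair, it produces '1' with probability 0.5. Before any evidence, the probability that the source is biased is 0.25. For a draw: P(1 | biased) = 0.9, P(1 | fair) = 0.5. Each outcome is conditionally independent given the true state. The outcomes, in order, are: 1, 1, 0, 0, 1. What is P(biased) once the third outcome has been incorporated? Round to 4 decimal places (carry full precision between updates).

After '1': P(biased) = 0.9·0.2500 / (0.9·0.2500 + 0.5·0.7500) ≈ 0.3750
After '1': P(biased) = 0.9·0.3750 / (0.9·0.3750 + 0.5·0.6250) ≈ 0.5192
After '0': P(biased) = 0.1·0.5192 / (0.1·0.5192 + 0.5·0.4808) ≈ 0.1776

0.1776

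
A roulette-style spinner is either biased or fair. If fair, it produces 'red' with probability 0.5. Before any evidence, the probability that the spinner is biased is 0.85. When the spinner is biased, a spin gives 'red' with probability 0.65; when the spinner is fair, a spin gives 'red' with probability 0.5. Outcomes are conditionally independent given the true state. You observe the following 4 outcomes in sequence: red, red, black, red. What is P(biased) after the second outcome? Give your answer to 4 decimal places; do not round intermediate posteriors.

0.9055

After 'red': P(biased) = 0.65·0.8500 / (0.65·0.8500 + 0.5·0.1500) ≈ 0.8805
After 'red': P(biased) = 0.65·0.8805 / (0.65·0.8805 + 0.5·0.1195) ≈ 0.9055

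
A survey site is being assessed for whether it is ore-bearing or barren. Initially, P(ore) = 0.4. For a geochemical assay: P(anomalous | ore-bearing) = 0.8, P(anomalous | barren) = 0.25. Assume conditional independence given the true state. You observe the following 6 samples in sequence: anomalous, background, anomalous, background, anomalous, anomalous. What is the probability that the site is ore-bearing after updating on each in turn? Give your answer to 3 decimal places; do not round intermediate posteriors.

0.833

Apply Bayes' rule sequentially, carrying P(ore) forward.
After 'anomalous': P(ore) = 0.8·0.4000 / (0.8·0.4000 + 0.25·0.6000) ≈ 0.6809
After 'background': P(ore) = 0.2·0.6809 / (0.2·0.6809 + 0.75·0.3191) ≈ 0.3626
After 'anomalous': P(ore) = 0.8·0.3626 / (0.8·0.3626 + 0.25·0.6374) ≈ 0.6454
After 'background': P(ore) = 0.2·0.6454 / (0.2·0.6454 + 0.75·0.3546) ≈ 0.3268
After 'anomalous': P(ore) = 0.8·0.3268 / (0.8·0.3268 + 0.25·0.6732) ≈ 0.6084
After 'anomalous': P(ore) = 0.8·0.6084 / (0.8·0.6084 + 0.25·0.3916) ≈ 0.8325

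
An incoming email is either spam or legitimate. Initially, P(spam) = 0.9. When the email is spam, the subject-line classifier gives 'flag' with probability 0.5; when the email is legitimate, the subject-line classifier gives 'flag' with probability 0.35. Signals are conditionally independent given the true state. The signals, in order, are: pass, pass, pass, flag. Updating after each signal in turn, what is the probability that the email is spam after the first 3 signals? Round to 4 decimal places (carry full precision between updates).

After 'pass': P(spam) = 0.5·0.9000 / (0.5·0.9000 + 0.65·0.1000) ≈ 0.8738
After 'pass': P(spam) = 0.5·0.8738 / (0.5·0.8738 + 0.65·0.1262) ≈ 0.8419
After 'pass': P(spam) = 0.5·0.8419 / (0.5·0.8419 + 0.65·0.1581) ≈ 0.8038

0.8038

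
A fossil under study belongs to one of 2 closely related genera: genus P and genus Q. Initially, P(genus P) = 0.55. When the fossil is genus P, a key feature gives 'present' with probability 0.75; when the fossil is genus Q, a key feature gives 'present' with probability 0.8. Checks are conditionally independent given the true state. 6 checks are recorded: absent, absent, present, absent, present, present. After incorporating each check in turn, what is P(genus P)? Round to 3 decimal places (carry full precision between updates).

Apply Bayes' rule sequentially, carrying P(genus P) forward.
After 'absent': P(genus P) = 0.25·0.5500 / (0.25·0.5500 + 0.2·0.4500) ≈ 0.6044
After 'absent': P(genus P) = 0.25·0.6044 / (0.25·0.6044 + 0.2·0.3956) ≈ 0.6563
After 'present': P(genus P) = 0.75·0.6563 / (0.75·0.6563 + 0.8·0.3437) ≈ 0.6416
After 'absent': P(genus P) = 0.25·0.6416 / (0.25·0.6416 + 0.2·0.3584) ≈ 0.6912
After 'present': P(genus P) = 0.75·0.6912 / (0.75·0.6912 + 0.8·0.3088) ≈ 0.6772
After 'present': P(genus P) = 0.75·0.6772 / (0.75·0.6772 + 0.8·0.3228) ≈ 0.6630

0.663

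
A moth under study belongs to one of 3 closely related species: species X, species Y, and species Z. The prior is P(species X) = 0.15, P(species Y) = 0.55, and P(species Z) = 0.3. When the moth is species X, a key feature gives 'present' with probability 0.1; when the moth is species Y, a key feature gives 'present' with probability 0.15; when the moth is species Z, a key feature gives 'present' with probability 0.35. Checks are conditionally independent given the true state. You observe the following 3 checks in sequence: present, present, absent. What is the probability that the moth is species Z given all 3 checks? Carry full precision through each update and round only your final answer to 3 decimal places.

After 'present': normaliser = 0.1·0.1500 + 0.15·0.5500 + 0.35·0.3000; P(species X) ≈ 0.0741, P(species Y) ≈ 0.4074, P(species Z) ≈ 0.5185
After 'present': normaliser = 0.1·0.0741 + 0.15·0.4074 + 0.35·0.5185; P(species X) ≈ 0.0296, P(species Y) ≈ 0.2444, P(species Z) ≈ 0.7259
After 'absent': normaliser = 0.9·0.0296 + 0.85·0.2444 + 0.65·0.7259; P(species X) ≈ 0.0378, P(species Y) ≈ 0.2942, P(species Z) ≈ 0.6681

0.668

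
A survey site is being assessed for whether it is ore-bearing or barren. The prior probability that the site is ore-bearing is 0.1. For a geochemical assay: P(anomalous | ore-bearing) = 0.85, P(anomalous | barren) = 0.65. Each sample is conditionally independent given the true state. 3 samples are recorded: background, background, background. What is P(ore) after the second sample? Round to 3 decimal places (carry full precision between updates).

After 'background': P(ore) = 0.15·0.1000 / (0.15·0.1000 + 0.35·0.9000) ≈ 0.0455
After 'background': P(ore) = 0.15·0.0455 / (0.15·0.0455 + 0.35·0.9545) ≈ 0.0200

0.020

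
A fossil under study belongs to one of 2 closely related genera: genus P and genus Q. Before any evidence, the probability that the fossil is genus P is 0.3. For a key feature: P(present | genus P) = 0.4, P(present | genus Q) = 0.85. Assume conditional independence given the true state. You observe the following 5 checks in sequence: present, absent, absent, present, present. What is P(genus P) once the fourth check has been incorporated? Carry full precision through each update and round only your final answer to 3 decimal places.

0.603

After 'present': P(genus P) = 0.4·0.3000 / (0.4·0.3000 + 0.85·0.7000) ≈ 0.1678
After 'absent': P(genus P) = 0.6·0.1678 / (0.6·0.1678 + 0.15·0.8322) ≈ 0.4465
After 'absent': P(genus P) = 0.6·0.4465 / (0.6·0.4465 + 0.15·0.5535) ≈ 0.7634
After 'present': P(genus P) = 0.4·0.7634 / (0.4·0.7634 + 0.85·0.2366) ≈ 0.6029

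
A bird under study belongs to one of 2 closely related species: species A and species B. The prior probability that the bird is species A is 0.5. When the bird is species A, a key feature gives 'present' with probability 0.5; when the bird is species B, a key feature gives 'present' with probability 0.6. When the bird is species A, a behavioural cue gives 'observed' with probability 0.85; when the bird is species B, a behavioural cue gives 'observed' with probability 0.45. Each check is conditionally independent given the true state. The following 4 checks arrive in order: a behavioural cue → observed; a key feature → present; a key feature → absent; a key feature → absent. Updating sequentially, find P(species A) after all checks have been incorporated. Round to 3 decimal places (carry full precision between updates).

After a behavioural cue='observed': P(species A) = 0.85·0.5000 / (0.85·0.5000 + 0.45·0.5000) ≈ 0.6538
After a key feature='present': P(species A) = 0.5·0.6538 / (0.5·0.6538 + 0.6·0.3462) ≈ 0.6115
After a key feature='absent': P(species A) = 0.5·0.6115 / (0.5·0.6115 + 0.4·0.3885) ≈ 0.6630
After a key feature='absent': P(species A) = 0.5·0.6630 / (0.5·0.6630 + 0.4·0.3370) ≈ 0.7109

0.711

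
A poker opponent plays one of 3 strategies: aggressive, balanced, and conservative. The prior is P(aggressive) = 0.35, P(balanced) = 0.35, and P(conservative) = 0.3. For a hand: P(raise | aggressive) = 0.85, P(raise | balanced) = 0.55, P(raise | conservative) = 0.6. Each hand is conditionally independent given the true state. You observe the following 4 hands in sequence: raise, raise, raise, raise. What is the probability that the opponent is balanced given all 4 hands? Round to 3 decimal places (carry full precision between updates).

0.126

Each posterior becomes the prior for the next update.
After 'raise': normaliser = 0.85·0.3500 + 0.55·0.3500 + 0.6·0.3000; P(aggressive) ≈ 0.4440, P(balanced) ≈ 0.2873, P(conservative) ≈ 0.2687
After 'raise': normaliser = 0.85·0.4440 + 0.55·0.2873 + 0.6·0.2687; P(aggressive) ≈ 0.5418, P(balanced) ≈ 0.2268, P(conservative) ≈ 0.2314
After 'raise': normaliser = 0.85·0.5418 + 0.55·0.2268 + 0.6·0.2314; P(aggressive) ≈ 0.6360, P(balanced) ≈ 0.1723, P(conservative) ≈ 0.1917
After 'raise': normaliser = 0.85·0.6360 + 0.55·0.1723 + 0.6·0.1917; P(aggressive) ≈ 0.7204, P(balanced) ≈ 0.1263, P(conservative) ≈ 0.1533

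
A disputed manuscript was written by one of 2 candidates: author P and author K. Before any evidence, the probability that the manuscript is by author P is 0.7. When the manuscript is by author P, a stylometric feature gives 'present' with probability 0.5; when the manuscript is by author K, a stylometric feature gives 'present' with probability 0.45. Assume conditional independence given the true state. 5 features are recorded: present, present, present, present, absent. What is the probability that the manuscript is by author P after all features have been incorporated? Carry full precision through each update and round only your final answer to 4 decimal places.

Each posterior becomes the prior for the next update.
After 'present': P(author P) = 0.5·0.7000 / (0.5·0.7000 + 0.45·0.3000) ≈ 0.7216
After 'present': P(author P) = 0.5·0.7216 / (0.5·0.7216 + 0.45·0.2784) ≈ 0.7423
After 'present': P(author P) = 0.5·0.7423 / (0.5·0.7423 + 0.45·0.2577) ≈ 0.7619
After 'present': P(author P) = 0.5·0.7619 / (0.5·0.7619 + 0.45·0.2381) ≈ 0.7805
After 'absent': P(author P) = 0.5·0.7805 / (0.5·0.7805 + 0.55·0.2195) ≈ 0.7638

0.7638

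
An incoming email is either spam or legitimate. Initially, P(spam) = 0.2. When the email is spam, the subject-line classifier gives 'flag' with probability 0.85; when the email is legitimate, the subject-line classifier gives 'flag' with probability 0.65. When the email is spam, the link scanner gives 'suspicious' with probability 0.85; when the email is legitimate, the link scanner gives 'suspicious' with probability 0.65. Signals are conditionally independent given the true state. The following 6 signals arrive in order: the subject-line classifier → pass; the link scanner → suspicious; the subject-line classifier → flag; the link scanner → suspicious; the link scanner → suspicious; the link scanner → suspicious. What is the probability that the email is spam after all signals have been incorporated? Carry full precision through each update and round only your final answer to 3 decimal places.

Apply Bayes' rule sequentially, carrying P(spam) forward.
After the subject-line classifier='pass': P(spam) = 0.15·0.2000 / (0.15·0.2000 + 0.35·0.8000) ≈ 0.0968
After the link scanner='suspicious': P(spam) = 0.85·0.0968 / (0.85·0.0968 + 0.65·0.9032) ≈ 0.1229
After the subject-line classifier='flag': P(spam) = 0.85·0.1229 / (0.85·0.1229 + 0.65·0.8771) ≈ 0.1548
After the link scanner='suspicious': P(spam) = 0.85·0.1548 / (0.85·0.1548 + 0.65·0.8452) ≈ 0.1933
After the link scanner='suspicious': P(spam) = 0.85·0.1933 / (0.85·0.1933 + 0.65·0.8067) ≈ 0.2386
After the link scanner='suspicious': P(spam) = 0.85·0.2386 / (0.85·0.2386 + 0.65·0.7614) ≈ 0.2906

0.291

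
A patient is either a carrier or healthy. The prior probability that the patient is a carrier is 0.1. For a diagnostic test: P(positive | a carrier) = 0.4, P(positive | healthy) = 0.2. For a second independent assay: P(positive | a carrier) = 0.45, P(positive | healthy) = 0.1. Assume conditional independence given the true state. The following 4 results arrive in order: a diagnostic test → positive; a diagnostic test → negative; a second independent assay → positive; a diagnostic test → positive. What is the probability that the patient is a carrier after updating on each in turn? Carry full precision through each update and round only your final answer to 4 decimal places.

0.6000

Each posterior becomes the prior for the next update.
After a diagnostic test='positive': P(carrier) = 0.4·0.1000 / (0.4·0.1000 + 0.2·0.9000) ≈ 0.1818
After a diagnostic test='negative': P(carrier) = 0.6·0.1818 / (0.6·0.1818 + 0.8·0.8182) ≈ 0.1429
After a second independent assay='positive': P(carrier) = 0.45·0.1429 / (0.45·0.1429 + 0.1·0.8571) ≈ 0.4286
After a diagnostic test='positive': P(carrier) = 0.4·0.4286 / (0.4·0.4286 + 0.2·0.5714) ≈ 0.6000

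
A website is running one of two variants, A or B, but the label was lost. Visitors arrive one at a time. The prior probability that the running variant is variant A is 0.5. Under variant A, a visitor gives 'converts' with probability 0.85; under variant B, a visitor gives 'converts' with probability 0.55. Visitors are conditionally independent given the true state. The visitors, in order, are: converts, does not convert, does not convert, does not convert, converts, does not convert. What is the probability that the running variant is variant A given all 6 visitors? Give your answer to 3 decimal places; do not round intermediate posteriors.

After 'converts': P(A) = 0.85·0.5000 / (0.85·0.5000 + 0.55·0.5000) ≈ 0.6071
After 'does not convert': P(A) = 0.15·0.6071 / (0.15·0.6071 + 0.45·0.3929) ≈ 0.3400
After 'does not convert': P(A) = 0.15·0.3400 / (0.15·0.3400 + 0.45·0.6600) ≈ 0.1466
After 'does not convert': P(A) = 0.15·0.1466 / (0.15·0.1466 + 0.45·0.8534) ≈ 0.0541
After 'converts': P(A) = 0.85·0.0541 / (0.85·0.0541 + 0.55·0.9459) ≈ 0.0813
After 'does not convert': P(A) = 0.15·0.0813 / (0.15·0.0813 + 0.45·0.9187) ≈ 0.0286

0.029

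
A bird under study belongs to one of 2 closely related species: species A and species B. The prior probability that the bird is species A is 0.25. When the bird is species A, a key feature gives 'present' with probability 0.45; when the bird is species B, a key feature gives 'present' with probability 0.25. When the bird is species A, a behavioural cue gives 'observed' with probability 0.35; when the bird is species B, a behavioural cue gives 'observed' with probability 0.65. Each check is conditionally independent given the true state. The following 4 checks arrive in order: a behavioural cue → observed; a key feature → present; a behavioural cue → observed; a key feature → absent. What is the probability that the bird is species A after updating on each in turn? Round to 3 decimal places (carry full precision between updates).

0.113

Each posterior becomes the prior for the next update.
After a behavioural cue='observed': P(species A) = 0.35·0.2500 / (0.35·0.2500 + 0.65·0.7500) ≈ 0.1522
After a key feature='present': P(species A) = 0.45·0.1522 / (0.45·0.1522 + 0.25·0.8478) ≈ 0.2442
After a behavioural cue='observed': P(species A) = 0.35·0.2442 / (0.35·0.2442 + 0.65·0.7558) ≈ 0.1482
After a key feature='absent': P(species A) = 0.55·0.1482 / (0.55·0.1482 + 0.75·0.8518) ≈ 0.1131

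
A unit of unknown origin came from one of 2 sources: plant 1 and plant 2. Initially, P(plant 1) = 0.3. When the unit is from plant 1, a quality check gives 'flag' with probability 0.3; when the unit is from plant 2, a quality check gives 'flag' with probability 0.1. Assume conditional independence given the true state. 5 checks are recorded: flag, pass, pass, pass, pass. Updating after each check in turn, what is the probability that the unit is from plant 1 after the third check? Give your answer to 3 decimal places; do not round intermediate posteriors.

0.438

Each posterior becomes the prior for the next update.
After 'flag': P(plant 1) = 0.3·0.3000 / (0.3·0.3000 + 0.1·0.7000) ≈ 0.5625
After 'pass': P(plant 1) = 0.7·0.5625 / (0.7·0.5625 + 0.9·0.4375) ≈ 0.5000
After 'pass': P(plant 1) = 0.7·0.5000 / (0.7·0.5000 + 0.9·0.5000) ≈ 0.4375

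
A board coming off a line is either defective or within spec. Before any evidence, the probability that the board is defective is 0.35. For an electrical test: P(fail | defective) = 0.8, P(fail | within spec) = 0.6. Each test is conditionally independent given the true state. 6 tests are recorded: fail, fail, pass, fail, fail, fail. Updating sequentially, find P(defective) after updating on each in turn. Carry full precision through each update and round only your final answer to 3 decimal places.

After 'fail': P(defective) = 0.8·0.3500 / (0.8·0.3500 + 0.6·0.6500) ≈ 0.4179
After 'fail': P(defective) = 0.8·0.4179 / (0.8·0.4179 + 0.6·0.5821) ≈ 0.4891
After 'pass': P(defective) = 0.2·0.4891 / (0.2·0.4891 + 0.4·0.5109) ≈ 0.3237
After 'fail': P(defective) = 0.8·0.3237 / (0.8·0.3237 + 0.6·0.6763) ≈ 0.3896
After 'fail': P(defective) = 0.8·0.3896 / (0.8·0.3896 + 0.6·0.6104) ≈ 0.4597
After 'fail': P(defective) = 0.8·0.4597 / (0.8·0.4597 + 0.6·0.5403) ≈ 0.5315

0.532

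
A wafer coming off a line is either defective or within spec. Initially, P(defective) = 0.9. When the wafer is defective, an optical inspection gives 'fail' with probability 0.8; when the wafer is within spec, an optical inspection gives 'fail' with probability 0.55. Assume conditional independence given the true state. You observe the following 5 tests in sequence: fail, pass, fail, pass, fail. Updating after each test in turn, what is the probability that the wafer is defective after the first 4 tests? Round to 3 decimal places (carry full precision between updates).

0.790

Apply Bayes' rule sequentially, carrying P(defective) forward.
After 'fail': P(defective) = 0.8·0.9000 / (0.8·0.9000 + 0.55·0.1000) ≈ 0.9290
After 'pass': P(defective) = 0.2·0.9290 / (0.2·0.9290 + 0.45·0.0710) ≈ 0.8533
After 'fail': P(defective) = 0.8·0.8533 / (0.8·0.8533 + 0.55·0.1467) ≈ 0.8943
After 'pass': P(defective) = 0.2·0.8943 / (0.2·0.8943 + 0.45·0.1057) ≈ 0.7900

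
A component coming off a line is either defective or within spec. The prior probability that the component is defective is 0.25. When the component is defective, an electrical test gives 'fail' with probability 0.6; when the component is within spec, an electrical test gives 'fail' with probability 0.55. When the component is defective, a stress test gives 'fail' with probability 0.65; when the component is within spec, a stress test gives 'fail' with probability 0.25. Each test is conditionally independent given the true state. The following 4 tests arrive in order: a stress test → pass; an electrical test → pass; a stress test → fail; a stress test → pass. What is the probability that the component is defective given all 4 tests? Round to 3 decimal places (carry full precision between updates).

0.144

After a stress test='pass': P(defective) = 0.35·0.2500 / (0.35·0.2500 + 0.75·0.7500) ≈ 0.1346
After an electrical test='pass': P(defective) = 0.4·0.1346 / (0.4·0.1346 + 0.45·0.8654) ≈ 0.1215
After a stress test='fail': P(defective) = 0.65·0.1215 / (0.65·0.1215 + 0.25·0.8785) ≈ 0.2644
After a stress test='pass': P(defective) = 0.35·0.2644 / (0.35·0.2644 + 0.75·0.7356) ≈ 0.1437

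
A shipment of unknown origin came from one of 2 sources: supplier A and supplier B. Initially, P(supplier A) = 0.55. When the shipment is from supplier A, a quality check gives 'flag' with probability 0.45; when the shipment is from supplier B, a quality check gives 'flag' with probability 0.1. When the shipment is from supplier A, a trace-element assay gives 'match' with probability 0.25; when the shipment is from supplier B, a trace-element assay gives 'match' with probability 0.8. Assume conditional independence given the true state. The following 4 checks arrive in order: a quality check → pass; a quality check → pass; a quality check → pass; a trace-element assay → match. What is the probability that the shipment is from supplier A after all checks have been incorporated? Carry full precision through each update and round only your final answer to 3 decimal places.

0.080

After a quality check='pass': P(supplier A) = 0.55·0.5500 / (0.55·0.5500 + 0.9·0.4500) ≈ 0.4276
After a quality check='pass': P(supplier A) = 0.55·0.4276 / (0.55·0.4276 + 0.9·0.5724) ≈ 0.3134
After a quality check='pass': P(supplier A) = 0.55·0.3134 / (0.55·0.3134 + 0.9·0.6866) ≈ 0.2181
After a trace-element assay='match': P(supplier A) = 0.25·0.2181 / (0.25·0.2181 + 0.8·0.7819) ≈ 0.0802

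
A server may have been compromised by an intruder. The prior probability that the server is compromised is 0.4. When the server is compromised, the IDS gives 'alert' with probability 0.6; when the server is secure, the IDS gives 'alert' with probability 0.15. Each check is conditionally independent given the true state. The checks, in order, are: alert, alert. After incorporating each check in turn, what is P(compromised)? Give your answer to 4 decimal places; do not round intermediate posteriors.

0.9143

After 'alert': P(compromised) = 0.6·0.4000 / (0.6·0.4000 + 0.15·0.6000) ≈ 0.7273
After 'alert': P(compromised) = 0.6·0.7273 / (0.6·0.7273 + 0.15·0.2727) ≈ 0.9143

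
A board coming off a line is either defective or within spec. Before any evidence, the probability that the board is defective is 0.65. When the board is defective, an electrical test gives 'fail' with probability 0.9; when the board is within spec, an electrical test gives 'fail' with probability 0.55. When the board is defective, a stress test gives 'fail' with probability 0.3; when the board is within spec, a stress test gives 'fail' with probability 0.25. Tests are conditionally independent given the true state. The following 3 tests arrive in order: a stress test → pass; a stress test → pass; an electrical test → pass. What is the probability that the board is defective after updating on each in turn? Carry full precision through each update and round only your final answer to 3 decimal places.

After a stress test='pass': P(defective) = 0.7·0.6500 / (0.7·0.6500 + 0.75·0.3500) ≈ 0.6341
After a stress test='pass': P(defective) = 0.7·0.6341 / (0.7·0.6341 + 0.75·0.3659) ≈ 0.6180
After an electrical test='pass': P(defective) = 0.1·0.6180 / (0.1·0.6180 + 0.45·0.3820) ≈ 0.2644

0.264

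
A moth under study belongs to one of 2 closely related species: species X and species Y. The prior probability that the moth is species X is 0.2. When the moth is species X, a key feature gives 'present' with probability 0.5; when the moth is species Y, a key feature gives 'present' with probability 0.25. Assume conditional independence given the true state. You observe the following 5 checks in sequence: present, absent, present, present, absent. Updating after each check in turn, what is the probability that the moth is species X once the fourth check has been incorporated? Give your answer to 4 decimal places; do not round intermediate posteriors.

After 'present': P(species X) = 0.5·0.2000 / (0.5·0.2000 + 0.25·0.8000) ≈ 0.3333
After 'absent': P(species X) = 0.5·0.3333 / (0.5·0.3333 + 0.75·0.6667) ≈ 0.2500
After 'present': P(species X) = 0.5·0.2500 / (0.5·0.2500 + 0.25·0.7500) ≈ 0.4000
After 'present': P(species X) = 0.5·0.4000 / (0.5·0.4000 + 0.25·0.6000) ≈ 0.5714

0.5714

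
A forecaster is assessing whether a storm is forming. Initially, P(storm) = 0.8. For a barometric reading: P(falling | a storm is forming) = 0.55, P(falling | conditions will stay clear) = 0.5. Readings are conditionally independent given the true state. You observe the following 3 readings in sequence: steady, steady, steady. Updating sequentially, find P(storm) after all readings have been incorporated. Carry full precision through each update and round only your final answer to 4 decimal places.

After 'steady': P(storm) = 0.45·0.8000 / (0.45·0.8000 + 0.5·0.2000) ≈ 0.7826
After 'steady': P(storm) = 0.45·0.7826 / (0.45·0.7826 + 0.5·0.2174) ≈ 0.7642
After 'steady': P(storm) = 0.45·0.7642 / (0.45·0.7642 + 0.5·0.2358) ≈ 0.7446

0.7446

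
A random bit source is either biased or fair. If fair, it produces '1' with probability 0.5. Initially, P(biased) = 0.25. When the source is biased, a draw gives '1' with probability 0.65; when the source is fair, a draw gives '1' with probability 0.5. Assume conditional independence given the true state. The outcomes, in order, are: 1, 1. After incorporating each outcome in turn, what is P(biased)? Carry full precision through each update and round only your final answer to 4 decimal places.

After '1': P(biased) = 0.65·0.2500 / (0.65·0.2500 + 0.5·0.7500) ≈ 0.3023
After '1': P(biased) = 0.65·0.3023 / (0.65·0.3023 + 0.5·0.6977) ≈ 0.3603

0.3603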